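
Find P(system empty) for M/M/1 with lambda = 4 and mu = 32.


P0 = 1 - rho = 1 - 4/32 = 0.875

0.875


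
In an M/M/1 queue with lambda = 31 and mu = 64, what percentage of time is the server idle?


Idle fraction = (1 - rho) * 100 = (1 - 31/64) * 100 = 51.6%

51.6%


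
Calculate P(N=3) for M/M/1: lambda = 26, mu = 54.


rho = 26/54; P(n) = (1-rho)*rho^n = (1-26/54)*(26/54)^3 = 0.0579

0.0579


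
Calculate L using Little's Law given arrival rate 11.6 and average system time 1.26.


L = lambda * W = 11.6 * 1.26 = 14.62

14.62


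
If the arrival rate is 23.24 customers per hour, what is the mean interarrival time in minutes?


Mean interarrival time = 60/lambda = 60/23.24 = 2.58 minutes

2.58 minutes


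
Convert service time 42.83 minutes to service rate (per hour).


mu = 60 / avg_service_time = 60 / 42.83 = 1.4 per hour

1.4 per hour


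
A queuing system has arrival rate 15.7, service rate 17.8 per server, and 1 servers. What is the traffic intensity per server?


rho = lambda / (c * mu) = 15.7 / (1 * 17.8) = 0.882

0.882


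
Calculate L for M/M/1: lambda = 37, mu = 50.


rho = 37/50; L = rho/(1-rho) = 2.85

2.85


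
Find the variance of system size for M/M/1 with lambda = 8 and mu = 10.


rho = 8/10; Var(N) = rho/(1-rho)^2 = 20.0

20.0


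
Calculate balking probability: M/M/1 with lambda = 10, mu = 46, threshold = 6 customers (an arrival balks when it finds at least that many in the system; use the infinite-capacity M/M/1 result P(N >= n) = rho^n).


P(N >= 6) = rho^6 = (10/46)^6 = 0.0001

0.0001


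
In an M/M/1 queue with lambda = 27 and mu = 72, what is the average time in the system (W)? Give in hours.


W = 1/(mu - lambda) = 1/(72 - 27) = 0.0222 hours

0.0222 hours


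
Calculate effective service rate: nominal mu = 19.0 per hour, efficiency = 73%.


Effective rate = mu * efficiency = 19.0 * 0.73 = 13.87 per hour

13.87 per hour


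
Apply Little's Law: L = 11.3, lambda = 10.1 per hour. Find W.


W = L / lambda = 11.3 / 10.1 = 1.1188 hours

1.1188 hours


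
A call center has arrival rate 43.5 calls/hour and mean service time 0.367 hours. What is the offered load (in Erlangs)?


Offered load a = lambda * E[S] = 43.5 * 0.367 = 15.96 Erlangs

15.96 Erlangs


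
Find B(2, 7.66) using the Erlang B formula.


B(N,A) = (A^N/N!) / sum(A^k/k!, k=0..N) with N=2, A=7.66 = 0.7721

0.7721


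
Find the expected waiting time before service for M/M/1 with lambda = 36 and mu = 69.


rho = 36/69; Wq = rho/(mu - lambda) = 0.0158 hours

0.0158 hours


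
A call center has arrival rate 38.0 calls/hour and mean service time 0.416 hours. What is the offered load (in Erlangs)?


Offered load a = lambda * E[S] = 38.0 * 0.416 = 15.81 Erlangs

15.81 Erlangs


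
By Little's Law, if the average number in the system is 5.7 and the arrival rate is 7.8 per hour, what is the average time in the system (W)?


W = L / lambda = 5.7 / 7.8 = 0.7308 hours

0.7308 hours


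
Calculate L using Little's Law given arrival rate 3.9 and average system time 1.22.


L = lambda * W = 3.9 * 1.22 = 4.76

4.76


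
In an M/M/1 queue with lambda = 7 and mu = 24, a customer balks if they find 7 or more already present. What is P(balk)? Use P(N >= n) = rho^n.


P(N >= 7) = rho^7 = (7/24)^7 = 0.0002

0.0002


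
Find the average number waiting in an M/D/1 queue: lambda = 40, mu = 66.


M/D/1: Lq = rho^2 / (2*(1-rho)) where rho = 40/66; Lq = 0.47

0.47


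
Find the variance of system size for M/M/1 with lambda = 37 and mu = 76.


rho = 37/76; Var(N) = rho/(1-rho)^2 = 1.85

1.85


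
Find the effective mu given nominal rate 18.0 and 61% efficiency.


Effective rate = mu * efficiency = 18.0 * 0.61 = 10.98 per hour

10.98 per hour


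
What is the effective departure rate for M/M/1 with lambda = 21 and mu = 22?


For a stable queue (lambda < mu), throughput = lambda = 21 per hour

21 per hour


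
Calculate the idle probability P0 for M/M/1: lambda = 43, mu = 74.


P0 = 1 - rho = 1 - 43/74 = 0.4189

0.4189


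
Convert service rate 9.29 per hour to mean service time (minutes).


Mean service time = 60/mu = 60/9.29 = 6.46 minutes

6.46 minutes


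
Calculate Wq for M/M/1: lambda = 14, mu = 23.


rho = 14/23; Wq = rho/(mu - lambda) = 0.0676 hours

0.0676 hours


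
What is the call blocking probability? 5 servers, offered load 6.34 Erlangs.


B(N,A) = (A^N/N!) / sum(A^k/k!, k=0..N) with N=5, A=6.34 = 0.3835

0.3835


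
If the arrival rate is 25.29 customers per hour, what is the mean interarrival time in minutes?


Mean interarrival time = 60/lambda = 60/25.29 = 2.37 minutes

2.37 minutes


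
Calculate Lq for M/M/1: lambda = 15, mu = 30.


rho = 15/30; Lq = rho^2/(1-rho) = 0.5

0.5


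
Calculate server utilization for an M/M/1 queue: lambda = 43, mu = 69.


rho = lambda/mu = 43/69 = 0.6232

0.6232


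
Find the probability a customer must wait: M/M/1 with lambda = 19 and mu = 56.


P(wait) = rho = lambda/mu = 19/56 = 0.3393

0.3393


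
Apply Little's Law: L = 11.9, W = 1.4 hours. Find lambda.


lambda = L / W = 11.9 / 1.4 = 8.5 per hour

8.5 per hour


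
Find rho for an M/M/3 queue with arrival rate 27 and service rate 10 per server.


rho = lambda/(c*mu) = 27/(3*10) = 0.9

0.9


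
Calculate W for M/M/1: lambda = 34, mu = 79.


W = 1/(mu - lambda) = 1/(79 - 34) = 0.0222 hours

0.0222 hours


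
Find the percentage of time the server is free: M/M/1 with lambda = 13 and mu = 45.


Idle fraction = (1 - rho) * 100 = (1 - 13/45) * 100 = 71.1%

71.1%


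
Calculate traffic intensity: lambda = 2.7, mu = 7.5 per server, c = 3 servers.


rho = lambda / (c * mu) = 2.7 / (3 * 7.5) = 0.12

0.12


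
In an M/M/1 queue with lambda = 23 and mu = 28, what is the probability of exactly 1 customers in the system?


rho = 23/28; P(n) = (1-rho)*rho^n = (1-23/28)*(23/28)^1 = 0.1467

0.1467


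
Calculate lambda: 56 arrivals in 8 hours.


lambda = total arrivals / time = 56 / 8 = 7.0 per hour

7.0 per hour


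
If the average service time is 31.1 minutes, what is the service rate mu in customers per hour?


mu = 60 / avg_service_time = 60 / 31.1 = 1.93 per hour

1.93 per hour


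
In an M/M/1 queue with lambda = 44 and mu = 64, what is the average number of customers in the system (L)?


rho = 44/64; L = rho/(1-rho) = 2.2

2.2


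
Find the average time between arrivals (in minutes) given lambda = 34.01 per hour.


Mean interarrival time = 60/lambda = 60/34.01 = 1.76 minutes

1.76 minutes


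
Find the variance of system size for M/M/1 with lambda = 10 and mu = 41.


rho = 10/41; Var(N) = rho/(1-rho)^2 = 0.43

0.43


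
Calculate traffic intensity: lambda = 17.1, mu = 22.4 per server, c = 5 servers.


rho = lambda / (c * mu) = 17.1 / (5 * 22.4) = 0.1527

0.1527


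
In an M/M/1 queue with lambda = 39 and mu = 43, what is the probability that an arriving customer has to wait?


P(wait) = rho = lambda/mu = 39/43 = 0.907

0.907


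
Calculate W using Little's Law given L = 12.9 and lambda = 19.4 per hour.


W = L / lambda = 12.9 / 19.4 = 0.6649 hours

0.6649 hours


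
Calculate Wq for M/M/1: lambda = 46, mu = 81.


rho = 46/81; Wq = rho/(mu - lambda) = 0.0162 hours

0.0162 hours


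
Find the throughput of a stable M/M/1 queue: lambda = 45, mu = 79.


For a stable queue (lambda < mu), throughput = lambda = 45 per hour

45 per hour


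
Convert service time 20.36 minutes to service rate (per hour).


mu = 60 / avg_service_time = 60 / 20.36 = 2.95 per hour

2.95 per hour


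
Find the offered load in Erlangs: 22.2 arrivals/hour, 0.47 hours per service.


Offered load a = lambda * E[S] = 22.2 * 0.47 = 10.43 Erlangs

10.43 Erlangs


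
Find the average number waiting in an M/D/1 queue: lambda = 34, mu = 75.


M/D/1: Lq = rho^2 / (2*(1-rho)) where rho = 34/75; Lq = 0.19

0.19


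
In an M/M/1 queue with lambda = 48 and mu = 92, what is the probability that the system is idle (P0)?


P0 = 1 - rho = 1 - 48/92 = 0.4783

0.4783


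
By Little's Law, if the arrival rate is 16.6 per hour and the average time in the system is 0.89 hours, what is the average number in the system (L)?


L = lambda * W = 16.6 * 0.89 = 14.77

14.77


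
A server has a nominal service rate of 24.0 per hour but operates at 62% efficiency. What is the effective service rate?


Effective rate = mu * efficiency = 24.0 * 0.62 = 14.88 per hour

14.88 per hour


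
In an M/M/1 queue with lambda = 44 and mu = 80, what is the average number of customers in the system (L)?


rho = 44/80; L = rho/(1-rho) = 1.22

1.22


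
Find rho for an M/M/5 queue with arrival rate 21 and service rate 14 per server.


rho = lambda/(c*mu) = 21/(5*14) = 0.3

0.3


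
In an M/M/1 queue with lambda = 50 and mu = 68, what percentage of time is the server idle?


Idle fraction = (1 - rho) * 100 = (1 - 50/68) * 100 = 26.5%

26.5%


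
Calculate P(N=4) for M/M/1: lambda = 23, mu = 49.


rho = 23/49; P(n) = (1-rho)*rho^n = (1-23/49)*(23/49)^4 = 0.0258

0.0258


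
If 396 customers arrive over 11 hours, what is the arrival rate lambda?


lambda = total arrivals / time = 396 / 11 = 36.0 per hour

36.0 per hour


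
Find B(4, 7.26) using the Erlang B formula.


B(N,A) = (A^N/N!) / sum(A^k/k!, k=0..N) with N=4, A=7.26 = 0.5405

0.5405


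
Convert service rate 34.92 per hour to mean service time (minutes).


Mean service time = 60/mu = 60/34.92 = 1.72 minutes

1.72 minutes


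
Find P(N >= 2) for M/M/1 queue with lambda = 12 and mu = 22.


P(N >= 2) = rho^2 = (12/22)^2 = 0.2975

0.2975


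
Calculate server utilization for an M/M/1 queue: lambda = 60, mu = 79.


rho = lambda/mu = 60/79 = 0.7595

0.7595


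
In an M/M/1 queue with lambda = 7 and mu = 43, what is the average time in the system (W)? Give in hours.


W = 1/(mu - lambda) = 1/(43 - 7) = 0.0278 hours

0.0278 hours


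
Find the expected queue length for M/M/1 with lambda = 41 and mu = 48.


rho = 41/48; Lq = rho^2/(1-rho) = 5.0

5.0


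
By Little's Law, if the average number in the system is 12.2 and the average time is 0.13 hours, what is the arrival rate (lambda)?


lambda = L / W = 12.2 / 0.13 = 93.85 per hour

93.85 per hour


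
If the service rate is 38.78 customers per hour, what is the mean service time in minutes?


Mean service time = 60/mu = 60/38.78 = 1.55 minutes

1.55 minutes


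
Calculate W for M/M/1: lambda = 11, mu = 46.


W = 1/(mu - lambda) = 1/(46 - 11) = 0.0286 hours

0.0286 hours


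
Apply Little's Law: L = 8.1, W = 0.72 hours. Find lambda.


lambda = L / W = 8.1 / 0.72 = 11.25 per hour

11.25 per hour


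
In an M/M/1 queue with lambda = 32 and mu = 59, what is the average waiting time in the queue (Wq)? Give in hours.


rho = 32/59; Wq = rho/(mu - lambda) = 0.0201 hours

0.0201 hours


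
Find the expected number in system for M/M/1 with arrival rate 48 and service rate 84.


rho = 48/84; L = rho/(1-rho) = 1.33

1.33


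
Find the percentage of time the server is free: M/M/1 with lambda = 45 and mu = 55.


Idle fraction = (1 - rho) * 100 = (1 - 45/55) * 100 = 18.2%

18.2%


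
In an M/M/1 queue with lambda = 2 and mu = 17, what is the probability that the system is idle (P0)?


P0 = 1 - rho = 1 - 2/17 = 0.8824

0.8824


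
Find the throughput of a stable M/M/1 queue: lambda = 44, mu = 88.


For a stable queue (lambda < mu), throughput = lambda = 44 per hour

44 per hour


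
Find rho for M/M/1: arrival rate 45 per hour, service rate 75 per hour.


rho = lambda/mu = 45/75 = 0.6

0.6


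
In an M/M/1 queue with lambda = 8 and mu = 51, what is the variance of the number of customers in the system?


rho = 8/51; Var(N) = rho/(1-rho)^2 = 0.22

0.22


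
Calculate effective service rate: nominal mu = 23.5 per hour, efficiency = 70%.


Effective rate = mu * efficiency = 23.5 * 0.7 = 16.45 per hour

16.45 per hour


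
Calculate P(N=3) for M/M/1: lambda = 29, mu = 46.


rho = 29/46; P(n) = (1-rho)*rho^n = (1-29/46)*(29/46)^3 = 0.0926

0.0926


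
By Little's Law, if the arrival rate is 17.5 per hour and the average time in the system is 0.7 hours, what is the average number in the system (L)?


L = lambda * W = 17.5 * 0.7 = 12.25

12.25


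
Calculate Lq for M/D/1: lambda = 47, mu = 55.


M/D/1: Lq = rho^2 / (2*(1-rho)) where rho = 47/55; Lq = 2.51

2.51


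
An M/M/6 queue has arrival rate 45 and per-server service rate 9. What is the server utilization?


rho = lambda/(c*mu) = 45/(6*9) = 0.8333

0.8333


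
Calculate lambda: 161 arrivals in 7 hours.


lambda = total arrivals / time = 161 / 7 = 23.0 per hour

23.0 per hour


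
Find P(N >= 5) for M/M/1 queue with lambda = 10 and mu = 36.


P(N >= 5) = rho^5 = (10/36)^5 = 0.0017

0.0017


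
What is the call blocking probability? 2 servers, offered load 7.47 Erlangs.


B(N,A) = (A^N/N!) / sum(A^k/k!, k=0..N) with N=2, A=7.47 = 0.7671

0.7671


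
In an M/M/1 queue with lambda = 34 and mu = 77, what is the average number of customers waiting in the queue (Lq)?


rho = 34/77; Lq = rho^2/(1-rho) = 0.35

0.35


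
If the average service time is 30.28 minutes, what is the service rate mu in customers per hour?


mu = 60 / avg_service_time = 60 / 30.28 = 1.98 per hour

1.98 per hour


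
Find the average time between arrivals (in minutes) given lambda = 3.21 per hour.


Mean interarrival time = 60/lambda = 60/3.21 = 18.69 minutes

18.69 minutes


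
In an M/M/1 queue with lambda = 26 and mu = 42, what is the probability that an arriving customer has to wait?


P(wait) = rho = lambda/mu = 26/42 = 0.619

0.619


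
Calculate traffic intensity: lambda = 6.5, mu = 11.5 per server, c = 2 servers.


rho = lambda / (c * mu) = 6.5 / (2 * 11.5) = 0.2826

0.2826


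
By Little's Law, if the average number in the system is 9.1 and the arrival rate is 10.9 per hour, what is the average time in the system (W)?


W = L / lambda = 9.1 / 10.9 = 0.8349 hours

0.8349 hours


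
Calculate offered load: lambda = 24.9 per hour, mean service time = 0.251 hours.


Offered load a = lambda * E[S] = 24.9 * 0.251 = 6.25 Erlangs

6.25 Erlangs


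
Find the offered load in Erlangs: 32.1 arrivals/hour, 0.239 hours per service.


Offered load a = lambda * E[S] = 32.1 * 0.239 = 7.67 Erlangs

7.67 Erlangs


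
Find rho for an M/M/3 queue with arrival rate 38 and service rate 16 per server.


rho = lambda/(c*mu) = 38/(3*16) = 0.7917

0.7917


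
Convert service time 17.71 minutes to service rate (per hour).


mu = 60 / avg_service_time = 60 / 17.71 = 3.39 per hour

3.39 per hour


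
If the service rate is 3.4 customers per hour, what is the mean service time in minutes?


Mean service time = 60/mu = 60/3.4 = 17.65 minutes

17.65 minutes


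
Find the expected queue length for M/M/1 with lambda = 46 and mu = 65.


rho = 46/65; Lq = rho^2/(1-rho) = 1.71

1.71


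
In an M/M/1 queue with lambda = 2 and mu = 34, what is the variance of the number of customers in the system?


rho = 2/34; Var(N) = rho/(1-rho)^2 = 0.07

0.07


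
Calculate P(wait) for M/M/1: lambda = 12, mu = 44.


P(wait) = rho = lambda/mu = 12/44 = 0.2727

0.2727


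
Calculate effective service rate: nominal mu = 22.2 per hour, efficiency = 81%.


Effective rate = mu * efficiency = 22.2 * 0.81 = 17.98 per hour

17.98 per hour


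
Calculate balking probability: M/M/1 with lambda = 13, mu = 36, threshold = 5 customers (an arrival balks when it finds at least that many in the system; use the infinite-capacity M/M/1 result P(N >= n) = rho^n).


P(N >= 5) = rho^5 = (13/36)^5 = 0.0061

0.0061


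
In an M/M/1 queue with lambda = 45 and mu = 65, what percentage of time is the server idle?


Idle fraction = (1 - rho) * 100 = (1 - 45/65) * 100 = 30.8%

30.8%


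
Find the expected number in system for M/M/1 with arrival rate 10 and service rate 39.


rho = 10/39; L = rho/(1-rho) = 0.34

0.34


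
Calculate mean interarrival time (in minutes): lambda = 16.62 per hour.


Mean interarrival time = 60/lambda = 60/16.62 = 3.61 minutes

3.61 minutes


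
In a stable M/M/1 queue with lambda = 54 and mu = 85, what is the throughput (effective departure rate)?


For a stable queue (lambda < mu), throughput = lambda = 54 per hour

54 per hour


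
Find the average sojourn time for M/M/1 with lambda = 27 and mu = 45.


W = 1/(mu - lambda) = 1/(45 - 27) = 0.0556 hours

0.0556 hours


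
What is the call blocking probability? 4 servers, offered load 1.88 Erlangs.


B(N,A) = (A^N/N!) / sum(A^k/k!, k=0..N) with N=4, A=1.88 = 0.0829

0.0829


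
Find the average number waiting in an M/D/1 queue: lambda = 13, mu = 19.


M/D/1: Lq = rho^2 / (2*(1-rho)) where rho = 13/19; Lq = 0.74

0.74


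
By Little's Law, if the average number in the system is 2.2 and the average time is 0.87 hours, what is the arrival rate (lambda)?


lambda = L / W = 2.2 / 0.87 = 2.53 per hour

2.53 per hour


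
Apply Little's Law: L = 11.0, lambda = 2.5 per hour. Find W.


W = L / lambda = 11.0 / 2.5 = 4.4 hours

4.4 hours


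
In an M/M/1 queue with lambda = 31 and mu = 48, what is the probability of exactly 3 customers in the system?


rho = 31/48; P(n) = (1-rho)*rho^n = (1-31/48)*(31/48)^3 = 0.0954

0.0954


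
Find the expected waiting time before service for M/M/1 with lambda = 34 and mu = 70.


rho = 34/70; Wq = rho/(mu - lambda) = 0.0135 hours

0.0135 hours


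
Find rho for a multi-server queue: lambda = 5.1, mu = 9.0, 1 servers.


rho = lambda / (c * mu) = 5.1 / (1 * 9.0) = 0.5667

0.5667


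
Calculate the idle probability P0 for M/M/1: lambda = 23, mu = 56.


P0 = 1 - rho = 1 - 23/56 = 0.5893

0.5893


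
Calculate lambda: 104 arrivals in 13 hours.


lambda = total arrivals / time = 104 / 13 = 8.0 per hour

8.0 per hour


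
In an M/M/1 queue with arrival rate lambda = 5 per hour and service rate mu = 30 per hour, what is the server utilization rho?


rho = lambda/mu = 5/30 = 0.1667

0.1667


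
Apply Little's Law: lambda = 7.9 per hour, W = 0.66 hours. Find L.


L = lambda * W = 7.9 * 0.66 = 5.21

5.21


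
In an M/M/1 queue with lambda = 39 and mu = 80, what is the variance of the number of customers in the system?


rho = 39/80; Var(N) = rho/(1-rho)^2 = 1.86

1.86


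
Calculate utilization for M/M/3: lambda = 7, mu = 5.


rho = lambda/(c*mu) = 7/(3*5) = 0.4667

0.4667


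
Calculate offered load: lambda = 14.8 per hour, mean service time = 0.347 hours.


Offered load a = lambda * E[S] = 14.8 * 0.347 = 5.14 Erlangs

5.14 Erlangs


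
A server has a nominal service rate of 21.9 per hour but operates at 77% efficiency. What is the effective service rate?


Effective rate = mu * efficiency = 21.9 * 0.77 = 16.86 per hour

16.86 per hour


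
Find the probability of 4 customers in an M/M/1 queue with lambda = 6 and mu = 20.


rho = 6/20; P(n) = (1-rho)*rho^n = (1-6/20)*(6/20)^4 = 0.0057

0.0057


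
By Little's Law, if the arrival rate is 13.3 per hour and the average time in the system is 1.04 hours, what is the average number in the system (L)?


L = lambda * W = 13.3 * 1.04 = 13.83

13.83


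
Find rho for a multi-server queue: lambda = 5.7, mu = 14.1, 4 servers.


rho = lambda / (c * mu) = 5.7 / (4 * 14.1) = 0.1011

0.1011


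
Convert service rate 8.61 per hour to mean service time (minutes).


Mean service time = 60/mu = 60/8.61 = 6.97 minutes

6.97 minutes


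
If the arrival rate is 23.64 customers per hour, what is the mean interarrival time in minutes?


Mean interarrival time = 60/lambda = 60/23.64 = 2.54 minutes

2.54 minutes


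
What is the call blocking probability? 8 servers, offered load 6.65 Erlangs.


B(N,A) = (A^N/N!) / sum(A^k/k!, k=0..N) with N=8, A=6.65 = 0.1587

0.1587


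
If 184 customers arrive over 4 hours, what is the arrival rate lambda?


lambda = total arrivals / time = 184 / 4 = 46.0 per hour

46.0 per hour


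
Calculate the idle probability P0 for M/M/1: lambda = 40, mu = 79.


P0 = 1 - rho = 1 - 40/79 = 0.4937

0.4937


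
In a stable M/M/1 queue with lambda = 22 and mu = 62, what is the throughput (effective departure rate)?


For a stable queue (lambda < mu), throughput = lambda = 22 per hour

22 per hour


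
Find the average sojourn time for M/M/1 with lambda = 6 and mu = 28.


W = 1/(mu - lambda) = 1/(28 - 6) = 0.0455 hours

0.0455 hours


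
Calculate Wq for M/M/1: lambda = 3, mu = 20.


rho = 3/20; Wq = rho/(mu - lambda) = 0.0088 hours

0.0088 hours


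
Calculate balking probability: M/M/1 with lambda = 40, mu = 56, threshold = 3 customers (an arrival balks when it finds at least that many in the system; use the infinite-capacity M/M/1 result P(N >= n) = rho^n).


P(N >= 3) = rho^3 = (40/56)^3 = 0.3644

0.3644


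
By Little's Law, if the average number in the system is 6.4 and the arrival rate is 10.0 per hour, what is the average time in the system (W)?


W = L / lambda = 6.4 / 10.0 = 0.64 hours

0.64 hours


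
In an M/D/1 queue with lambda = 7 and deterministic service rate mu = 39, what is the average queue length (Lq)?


M/D/1: Lq = rho^2 / (2*(1-rho)) where rho = 7/39; Lq = 0.02

0.02


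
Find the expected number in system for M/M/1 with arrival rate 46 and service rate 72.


rho = 46/72; L = rho/(1-rho) = 1.77

1.77


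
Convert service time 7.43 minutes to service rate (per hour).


mu = 60 / avg_service_time = 60 / 7.43 = 8.08 per hour

8.08 per hour


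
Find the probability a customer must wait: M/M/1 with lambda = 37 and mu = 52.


P(wait) = rho = lambda/mu = 37/52 = 0.7115

0.7115


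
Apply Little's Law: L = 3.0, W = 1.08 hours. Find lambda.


lambda = L / W = 3.0 / 1.08 = 2.78 per hour

2.78 per hour


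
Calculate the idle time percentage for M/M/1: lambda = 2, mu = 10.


Idle fraction = (1 - rho) * 100 = (1 - 2/10) * 100 = 80.0%

80.0%


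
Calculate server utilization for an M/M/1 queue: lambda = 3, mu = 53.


rho = lambda/mu = 3/53 = 0.0566

0.0566


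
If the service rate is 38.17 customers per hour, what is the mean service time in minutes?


Mean service time = 60/mu = 60/38.17 = 1.57 minutes

1.57 minutes


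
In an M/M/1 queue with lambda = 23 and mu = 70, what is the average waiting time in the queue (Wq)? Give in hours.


rho = 23/70; Wq = rho/(mu - lambda) = 0.007 hours

0.007 hours


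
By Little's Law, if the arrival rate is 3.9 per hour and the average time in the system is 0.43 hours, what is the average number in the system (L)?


L = lambda * W = 3.9 * 0.43 = 1.68

1.68


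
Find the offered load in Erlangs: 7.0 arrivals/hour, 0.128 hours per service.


Offered load a = lambda * E[S] = 7.0 * 0.128 = 0.9 Erlangs

0.9 Erlangs


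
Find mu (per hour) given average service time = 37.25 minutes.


mu = 60 / avg_service_time = 60 / 37.25 = 1.61 per hour

1.61 per hour


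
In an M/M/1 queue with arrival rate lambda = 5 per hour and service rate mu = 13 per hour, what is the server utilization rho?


rho = lambda/mu = 5/13 = 0.3846

0.3846


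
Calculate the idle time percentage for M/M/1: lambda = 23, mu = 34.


Idle fraction = (1 - rho) * 100 = (1 - 23/34) * 100 = 32.4%

32.4%


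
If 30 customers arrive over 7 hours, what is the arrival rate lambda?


lambda = total arrivals / time = 30 / 7 = 4.29 per hour

4.29 per hour


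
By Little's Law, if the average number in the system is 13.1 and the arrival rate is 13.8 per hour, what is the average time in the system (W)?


W = L / lambda = 13.1 / 13.8 = 0.9493 hours

0.9493 hours


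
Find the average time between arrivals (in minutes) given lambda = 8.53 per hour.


Mean interarrival time = 60/lambda = 60/8.53 = 7.03 minutes

7.03 minutes


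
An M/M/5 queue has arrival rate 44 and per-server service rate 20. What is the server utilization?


rho = lambda/(c*mu) = 44/(5*20) = 0.44

0.44


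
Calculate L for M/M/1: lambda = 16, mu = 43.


rho = 16/43; L = rho/(1-rho) = 0.59

0.59


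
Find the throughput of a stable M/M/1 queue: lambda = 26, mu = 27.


For a stable queue (lambda < mu), throughput = lambda = 26 per hour

26 per hour


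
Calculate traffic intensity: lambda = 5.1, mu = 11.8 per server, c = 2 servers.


rho = lambda / (c * mu) = 5.1 / (2 * 11.8) = 0.2161

0.2161


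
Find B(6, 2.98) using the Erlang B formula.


B(N,A) = (A^N/N!) / sum(A^k/k!, k=0..N) with N=6, A=2.98 = 0.0511

0.0511


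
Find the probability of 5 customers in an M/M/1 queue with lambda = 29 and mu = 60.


rho = 29/60; P(n) = (1-rho)*rho^n = (1-29/60)*(29/60)^5 = 0.0136

0.0136


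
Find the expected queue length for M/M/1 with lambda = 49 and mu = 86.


rho = 49/86; Lq = rho^2/(1-rho) = 0.75

0.75


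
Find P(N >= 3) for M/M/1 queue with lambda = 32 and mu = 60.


P(N >= 3) = rho^3 = (32/60)^3 = 0.1517

0.1517


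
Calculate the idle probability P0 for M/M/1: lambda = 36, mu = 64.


P0 = 1 - rho = 1 - 36/64 = 0.4375

0.4375


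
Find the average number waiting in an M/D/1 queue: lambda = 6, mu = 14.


M/D/1: Lq = rho^2 / (2*(1-rho)) where rho = 6/14; Lq = 0.16

0.16


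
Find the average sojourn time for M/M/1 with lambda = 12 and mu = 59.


W = 1/(mu - lambda) = 1/(59 - 12) = 0.0213 hours

0.0213 hours


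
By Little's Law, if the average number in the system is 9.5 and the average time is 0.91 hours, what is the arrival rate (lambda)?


lambda = L / W = 9.5 / 0.91 = 10.44 per hour

10.44 per hour


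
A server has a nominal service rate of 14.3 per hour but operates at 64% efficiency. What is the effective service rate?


Effective rate = mu * efficiency = 14.3 * 0.64 = 9.15 per hour

9.15 per hour


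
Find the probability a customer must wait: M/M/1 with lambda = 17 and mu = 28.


P(wait) = rho = lambda/mu = 17/28 = 0.6071

0.6071


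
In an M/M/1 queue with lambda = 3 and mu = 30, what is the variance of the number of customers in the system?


rho = 3/30; Var(N) = rho/(1-rho)^2 = 0.12

0.12


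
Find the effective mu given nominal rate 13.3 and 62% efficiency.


Effective rate = mu * efficiency = 13.3 * 0.62 = 8.25 per hour

8.25 per hour


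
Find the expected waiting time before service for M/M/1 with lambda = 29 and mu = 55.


rho = 29/55; Wq = rho/(mu - lambda) = 0.0203 hours

0.0203 hours


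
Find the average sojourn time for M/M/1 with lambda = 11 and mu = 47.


W = 1/(mu - lambda) = 1/(47 - 11) = 0.0278 hours

0.0278 hours


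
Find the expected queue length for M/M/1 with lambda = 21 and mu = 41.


rho = 21/41; Lq = rho^2/(1-rho) = 0.54

0.54


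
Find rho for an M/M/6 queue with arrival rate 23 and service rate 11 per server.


rho = lambda/(c*mu) = 23/(6*11) = 0.3485

0.3485


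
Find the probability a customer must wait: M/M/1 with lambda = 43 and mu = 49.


P(wait) = rho = lambda/mu = 43/49 = 0.8776

0.8776


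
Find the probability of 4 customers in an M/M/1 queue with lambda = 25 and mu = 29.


rho = 25/29; P(n) = (1-rho)*rho^n = (1-25/29)*(25/29)^4 = 0.0762

0.0762


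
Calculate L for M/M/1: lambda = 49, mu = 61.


rho = 49/61; L = rho/(1-rho) = 4.08

4.08


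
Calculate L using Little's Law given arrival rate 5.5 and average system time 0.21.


L = lambda * W = 5.5 * 0.21 = 1.16

1.16


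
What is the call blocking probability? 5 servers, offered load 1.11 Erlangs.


B(N,A) = (A^N/N!) / sum(A^k/k!, k=0..N) with N=5, A=1.11 = 0.0046

0.0046


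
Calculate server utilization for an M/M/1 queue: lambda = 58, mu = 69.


rho = lambda/mu = 58/69 = 0.8406

0.8406


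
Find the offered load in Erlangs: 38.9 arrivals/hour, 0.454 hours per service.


Offered load a = lambda * E[S] = 38.9 * 0.454 = 17.66 Erlangs

17.66 Erlangs


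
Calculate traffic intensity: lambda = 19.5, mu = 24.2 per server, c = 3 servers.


rho = lambda / (c * mu) = 19.5 / (3 * 24.2) = 0.2686

0.2686


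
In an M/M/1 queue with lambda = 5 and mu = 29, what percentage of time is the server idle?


Idle fraction = (1 - rho) * 100 = (1 - 5/29) * 100 = 82.8%

82.8%


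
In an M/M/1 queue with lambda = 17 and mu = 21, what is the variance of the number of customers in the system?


rho = 17/21; Var(N) = rho/(1-rho)^2 = 22.31

22.31


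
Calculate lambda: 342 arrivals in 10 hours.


lambda = total arrivals / time = 342 / 10 = 34.2 per hour

34.2 per hour


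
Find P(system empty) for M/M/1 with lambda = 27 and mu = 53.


P0 = 1 - rho = 1 - 27/53 = 0.4906

0.4906


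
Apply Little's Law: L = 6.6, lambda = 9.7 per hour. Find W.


W = L / lambda = 6.6 / 9.7 = 0.6804 hours

0.6804 hours


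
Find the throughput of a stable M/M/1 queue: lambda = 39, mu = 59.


For a stable queue (lambda < mu), throughput = lambda = 39 per hour

39 per hour


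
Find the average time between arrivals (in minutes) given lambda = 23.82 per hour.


Mean interarrival time = 60/lambda = 60/23.82 = 2.52 minutes

2.52 minutes


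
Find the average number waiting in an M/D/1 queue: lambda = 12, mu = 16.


M/D/1: Lq = rho^2 / (2*(1-rho)) where rho = 12/16; Lq = 1.13

1.13


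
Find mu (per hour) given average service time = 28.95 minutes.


mu = 60 / avg_service_time = 60 / 28.95 = 2.07 per hour

2.07 per hour


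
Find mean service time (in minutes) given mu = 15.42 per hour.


Mean service time = 60/mu = 60/15.42 = 3.89 minutes

3.89 minutes


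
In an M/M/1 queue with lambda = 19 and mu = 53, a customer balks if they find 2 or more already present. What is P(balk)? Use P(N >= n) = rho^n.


P(N >= 2) = rho^2 = (19/53)^2 = 0.1285

0.1285


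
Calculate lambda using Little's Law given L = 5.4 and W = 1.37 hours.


lambda = L / W = 5.4 / 1.37 = 3.94 per hour

3.94 per hour


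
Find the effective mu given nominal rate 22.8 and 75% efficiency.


Effective rate = mu * efficiency = 22.8 * 0.75 = 17.1 per hour

17.1 per hour


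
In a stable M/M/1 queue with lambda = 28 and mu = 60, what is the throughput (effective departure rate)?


For a stable queue (lambda < mu), throughput = lambda = 28 per hour

28 per hour


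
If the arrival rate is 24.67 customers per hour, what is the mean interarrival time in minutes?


Mean interarrival time = 60/lambda = 60/24.67 = 2.43 minutes

2.43 minutes


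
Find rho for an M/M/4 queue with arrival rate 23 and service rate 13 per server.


rho = lambda/(c*mu) = 23/(4*13) = 0.4423

0.4423


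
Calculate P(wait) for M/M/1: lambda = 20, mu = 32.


P(wait) = rho = lambda/mu = 20/32 = 0.625

0.625


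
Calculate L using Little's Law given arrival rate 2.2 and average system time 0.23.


L = lambda * W = 2.2 * 0.23 = 0.51

0.51


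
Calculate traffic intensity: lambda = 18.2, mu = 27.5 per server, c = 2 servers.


rho = lambda / (c * mu) = 18.2 / (2 * 27.5) = 0.3309

0.3309


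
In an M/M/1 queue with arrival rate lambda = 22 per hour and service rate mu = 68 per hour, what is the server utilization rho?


rho = lambda/mu = 22/68 = 0.3235

0.3235


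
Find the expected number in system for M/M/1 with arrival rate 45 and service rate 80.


rho = 45/80; L = rho/(1-rho) = 1.29

1.29


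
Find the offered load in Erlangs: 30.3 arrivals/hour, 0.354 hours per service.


Offered load a = lambda * E[S] = 30.3 * 0.354 = 10.73 Erlangs

10.73 Erlangs


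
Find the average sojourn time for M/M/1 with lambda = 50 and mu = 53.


W = 1/(mu - lambda) = 1/(53 - 50) = 0.3333 hours

0.3333 hours


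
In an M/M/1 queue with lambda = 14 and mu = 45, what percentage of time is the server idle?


Idle fraction = (1 - rho) * 100 = (1 - 14/45) * 100 = 68.9%

68.9%


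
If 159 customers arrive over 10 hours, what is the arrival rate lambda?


lambda = total arrivals / time = 159 / 10 = 15.9 per hour

15.9 per hour


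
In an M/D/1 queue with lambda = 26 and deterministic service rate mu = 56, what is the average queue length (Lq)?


M/D/1: Lq = rho^2 / (2*(1-rho)) where rho = 26/56; Lq = 0.2

0.2


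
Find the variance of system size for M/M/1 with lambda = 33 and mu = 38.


rho = 33/38; Var(N) = rho/(1-rho)^2 = 50.16

50.16


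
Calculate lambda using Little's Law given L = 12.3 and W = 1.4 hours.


lambda = L / W = 12.3 / 1.4 = 8.79 per hour

8.79 per hour


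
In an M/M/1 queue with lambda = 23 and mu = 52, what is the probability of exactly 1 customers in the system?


rho = 23/52; P(n) = (1-rho)*rho^n = (1-23/52)*(23/52)^1 = 0.2467

0.2467


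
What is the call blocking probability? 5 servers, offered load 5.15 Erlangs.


B(N,A) = (A^N/N!) / sum(A^k/k!, k=0..N) with N=5, A=5.15 = 0.2969

0.2969


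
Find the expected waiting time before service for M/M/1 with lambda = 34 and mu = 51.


rho = 34/51; Wq = rho/(mu - lambda) = 0.0392 hours

0.0392 hours


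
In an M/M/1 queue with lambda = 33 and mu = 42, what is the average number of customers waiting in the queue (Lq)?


rho = 33/42; Lq = rho^2/(1-rho) = 2.88

2.88


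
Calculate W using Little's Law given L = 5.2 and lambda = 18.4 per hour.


W = L / lambda = 5.2 / 18.4 = 0.2826 hours

0.2826 hours


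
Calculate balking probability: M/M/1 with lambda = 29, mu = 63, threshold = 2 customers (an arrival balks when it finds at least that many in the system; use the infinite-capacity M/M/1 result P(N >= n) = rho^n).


P(N >= 2) = rho^2 = (29/63)^2 = 0.2119

0.2119


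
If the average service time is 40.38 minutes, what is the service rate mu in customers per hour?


mu = 60 / avg_service_time = 60 / 40.38 = 1.49 per hour

1.49 per hour


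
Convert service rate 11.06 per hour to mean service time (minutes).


Mean service time = 60/mu = 60/11.06 = 5.42 minutes

5.42 minutes


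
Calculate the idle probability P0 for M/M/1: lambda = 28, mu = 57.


P0 = 1 - rho = 1 - 28/57 = 0.5088

0.5088


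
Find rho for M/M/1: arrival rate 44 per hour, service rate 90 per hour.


rho = lambda/mu = 44/90 = 0.4889

0.4889


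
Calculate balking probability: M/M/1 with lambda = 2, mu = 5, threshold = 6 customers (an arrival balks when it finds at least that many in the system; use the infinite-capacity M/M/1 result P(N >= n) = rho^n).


P(N >= 6) = rho^6 = (2/5)^6 = 0.0041

0.0041


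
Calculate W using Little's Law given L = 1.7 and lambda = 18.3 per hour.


W = L / lambda = 1.7 / 18.3 = 0.0929 hours

0.0929 hours


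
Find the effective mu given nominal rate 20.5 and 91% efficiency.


Effective rate = mu * efficiency = 20.5 * 0.91 = 18.66 per hour

18.66 per hour


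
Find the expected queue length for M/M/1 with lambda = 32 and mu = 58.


rho = 32/58; Lq = rho^2/(1-rho) = 0.68

0.68


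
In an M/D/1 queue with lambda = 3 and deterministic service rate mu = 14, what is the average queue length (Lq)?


M/D/1: Lq = rho^2 / (2*(1-rho)) where rho = 3/14; Lq = 0.03

0.03


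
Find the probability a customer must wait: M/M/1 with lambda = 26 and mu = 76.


P(wait) = rho = lambda/mu = 26/76 = 0.3421

0.3421


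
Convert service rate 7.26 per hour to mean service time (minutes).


Mean service time = 60/mu = 60/7.26 = 8.26 minutes

8.26 minutes


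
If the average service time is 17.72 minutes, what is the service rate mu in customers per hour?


mu = 60 / avg_service_time = 60 / 17.72 = 3.39 per hour

3.39 per hour


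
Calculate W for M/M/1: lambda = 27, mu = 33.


W = 1/(mu - lambda) = 1/(33 - 27) = 0.1667 hours

0.1667 hours


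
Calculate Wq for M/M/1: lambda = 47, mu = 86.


rho = 47/86; Wq = rho/(mu - lambda) = 0.014 hours

0.014 hours


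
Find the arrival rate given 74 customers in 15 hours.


lambda = total arrivals / time = 74 / 15 = 4.93 per hour

4.93 per hour


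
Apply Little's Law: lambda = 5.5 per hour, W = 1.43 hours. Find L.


L = lambda * W = 5.5 * 1.43 = 7.87

7.87


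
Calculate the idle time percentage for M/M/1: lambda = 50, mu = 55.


Idle fraction = (1 - rho) * 100 = (1 - 50/55) * 100 = 9.1%

9.1%


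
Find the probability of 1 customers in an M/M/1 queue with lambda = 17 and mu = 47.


rho = 17/47; P(n) = (1-rho)*rho^n = (1-17/47)*(17/47)^1 = 0.2309

0.2309


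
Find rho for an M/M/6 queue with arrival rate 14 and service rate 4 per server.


rho = lambda/(c*mu) = 14/(6*4) = 0.5833

0.5833


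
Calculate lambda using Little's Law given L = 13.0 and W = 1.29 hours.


lambda = L / W = 13.0 / 1.29 = 10.08 per hour

10.08 per hour


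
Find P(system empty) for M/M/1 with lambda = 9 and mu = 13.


P0 = 1 - rho = 1 - 9/13 = 0.3077

0.3077


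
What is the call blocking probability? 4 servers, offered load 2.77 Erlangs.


B(N,A) = (A^N/N!) / sum(A^k/k!, k=0..N) with N=4, A=2.77 = 0.1803

0.1803


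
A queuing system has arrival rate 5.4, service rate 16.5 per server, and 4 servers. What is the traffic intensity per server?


rho = lambda / (c * mu) = 5.4 / (4 * 16.5) = 0.0818

0.0818


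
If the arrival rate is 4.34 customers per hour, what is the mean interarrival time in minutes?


Mean interarrival time = 60/lambda = 60/4.34 = 13.82 minutes

13.82 minutes


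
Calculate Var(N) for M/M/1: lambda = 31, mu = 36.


rho = 31/36; Var(N) = rho/(1-rho)^2 = 44.64

44.64


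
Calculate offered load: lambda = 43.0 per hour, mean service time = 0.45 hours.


Offered load a = lambda * E[S] = 43.0 * 0.45 = 19.35 Erlangs

19.35 Erlangs


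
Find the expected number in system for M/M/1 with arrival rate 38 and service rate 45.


rho = 38/45; L = rho/(1-rho) = 5.43

5.43


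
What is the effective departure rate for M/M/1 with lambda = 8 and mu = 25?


For a stable queue (lambda < mu), throughput = lambda = 8 per hour

8 per hour


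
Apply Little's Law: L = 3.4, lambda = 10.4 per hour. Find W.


W = L / lambda = 3.4 / 10.4 = 0.3269 hours

0.3269 hours


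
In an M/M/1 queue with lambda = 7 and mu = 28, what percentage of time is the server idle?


Idle fraction = (1 - rho) * 100 = (1 - 7/28) * 100 = 75.0%

75.0%


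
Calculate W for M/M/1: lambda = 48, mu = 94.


W = 1/(mu - lambda) = 1/(94 - 48) = 0.0217 hours

0.0217 hours


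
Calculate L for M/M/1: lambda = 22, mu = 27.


rho = 22/27; L = rho/(1-rho) = 4.4

4.4


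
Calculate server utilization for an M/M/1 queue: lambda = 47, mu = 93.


rho = lambda/mu = 47/93 = 0.5054

0.5054


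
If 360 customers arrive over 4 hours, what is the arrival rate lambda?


lambda = total arrivals / time = 360 / 4 = 90.0 per hour

90.0 per hour


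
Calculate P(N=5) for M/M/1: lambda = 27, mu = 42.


rho = 27/42; P(n) = (1-rho)*rho^n = (1-27/42)*(27/42)^5 = 0.0392

0.0392


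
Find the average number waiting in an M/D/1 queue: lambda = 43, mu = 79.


M/D/1: Lq = rho^2 / (2*(1-rho)) where rho = 43/79; Lq = 0.33

0.33


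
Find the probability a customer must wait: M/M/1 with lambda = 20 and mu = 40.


P(wait) = rho = lambda/mu = 20/40 = 0.5

0.5


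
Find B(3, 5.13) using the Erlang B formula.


B(N,A) = (A^N/N!) / sum(A^k/k!, k=0..N) with N=3, A=5.13 = 0.5384

0.5384
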